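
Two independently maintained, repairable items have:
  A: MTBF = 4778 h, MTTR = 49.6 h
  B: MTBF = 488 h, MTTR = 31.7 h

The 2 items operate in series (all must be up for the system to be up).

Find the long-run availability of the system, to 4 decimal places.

0.9294

A(A) = MTBF/(MTBF+MTTR) = 4778/(4778+49.6) = 0.989726
A(B) = MTBF/(MTBF+MTTR) = 488/(488+31.7) = 0.939003
Series availability: 0.989726 × 0.939003 = 0.9294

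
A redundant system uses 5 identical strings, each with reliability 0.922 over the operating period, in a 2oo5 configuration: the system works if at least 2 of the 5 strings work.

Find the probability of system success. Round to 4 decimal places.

R = Σ_{i=2}^{5} C(5,i) p^i (1−p)^{5−i} with p = 0.922
C(5,2)·0.922^2·0.078^3 = 0.004034
C(5,3)·0.922^3·0.078^2 = 0.047685
C(5,4)·0.922^4·0.078^1 = 0.281831
C(5,5)·0.922^5·0.078^0 = 0.666277
Sum = 0.9998

0.9998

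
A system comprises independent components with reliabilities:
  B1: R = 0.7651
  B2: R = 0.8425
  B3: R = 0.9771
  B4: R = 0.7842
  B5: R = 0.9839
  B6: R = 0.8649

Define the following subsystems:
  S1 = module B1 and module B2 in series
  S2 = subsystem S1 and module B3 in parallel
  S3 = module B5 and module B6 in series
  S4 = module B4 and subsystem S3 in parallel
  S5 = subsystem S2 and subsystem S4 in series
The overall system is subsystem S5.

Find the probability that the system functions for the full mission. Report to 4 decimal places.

0.9600

Series (B1 and B2): 0.765100 × 0.842500 = 0.644597
Parallel ([0.644597] and B3): 1 − (1 − 0.644597)(1 − 0.977100) = 0.991861
Series (B5 and B6): 0.983900 × 0.864900 = 0.850975
Parallel (B4 and [0.850975]): 1 − (1 − 0.784200)(1 − 0.850975) = 0.967840
Series ([0.991861] and [0.967840]): 0.991861 × 0.967840 = 0.9600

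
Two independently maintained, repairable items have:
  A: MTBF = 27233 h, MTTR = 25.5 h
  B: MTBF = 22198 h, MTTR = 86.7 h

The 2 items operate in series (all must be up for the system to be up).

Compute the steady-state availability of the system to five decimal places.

0.99518

A(A) = MTBF/(MTBF+MTTR) = 27233/(27233+25.5) = 0.999065
A(B) = MTBF/(MTBF+MTTR) = 22198/(22198+86.7) = 0.996109
Series availability: 0.999065 × 0.996109 = 0.99518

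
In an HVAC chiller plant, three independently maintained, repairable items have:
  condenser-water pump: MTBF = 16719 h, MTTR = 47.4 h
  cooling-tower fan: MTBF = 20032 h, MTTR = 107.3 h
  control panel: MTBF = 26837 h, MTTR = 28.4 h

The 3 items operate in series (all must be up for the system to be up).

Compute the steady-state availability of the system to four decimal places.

0.9908

A(condenser-water pump) = MTBF/(MTBF+MTTR) = 16719/(16719+47.4) = 0.997173
A(cooling-tower fan) = MTBF/(MTBF+MTTR) = 20032/(20032+107.3) = 0.994672
A(control panel) = MTBF/(MTBF+MTTR) = 26837/(26837+28.4) = 0.998943
Series availability: 0.997173 × 0.994672 × 0.998943 = 0.9908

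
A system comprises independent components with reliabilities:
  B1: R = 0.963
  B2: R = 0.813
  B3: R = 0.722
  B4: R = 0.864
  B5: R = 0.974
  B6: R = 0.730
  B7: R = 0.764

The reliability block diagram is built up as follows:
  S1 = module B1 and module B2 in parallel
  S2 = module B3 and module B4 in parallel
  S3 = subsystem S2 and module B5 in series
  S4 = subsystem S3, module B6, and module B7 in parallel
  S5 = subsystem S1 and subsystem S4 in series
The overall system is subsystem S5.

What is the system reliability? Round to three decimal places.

0.989

Parallel (B1 and B2): 1 − (1 − 0.96300)(1 − 0.81300) = 0.99308
Parallel (B3 and B4): 1 − (1 − 0.72200)(1 − 0.86400) = 0.96219
Series ([0.96219] and B5): 0.96219 × 0.97400 = 0.93717
Parallel ([0.93717], B6, and B7): 1 − (1 − 0.93717)(1 − 0.73000)(1 − 0.76400) = 0.99600
Series ([0.99308] and [0.99600]): 0.99308 × 0.99600 = 0.989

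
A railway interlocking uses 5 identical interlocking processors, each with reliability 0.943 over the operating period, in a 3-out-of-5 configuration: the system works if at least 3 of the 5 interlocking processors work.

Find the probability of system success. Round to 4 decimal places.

R = Σ_{i=3}^{5} C(5,i) p^i (1−p)^{5−i} with p = 0.943
C(5,3)·0.943^3·0.057^2 = 0.027245
C(5,4)·0.943^4·0.057^1 = 0.225368
C(5,5)·0.943^5·0.057^0 = 0.745690
Sum = 0.9983

0.9983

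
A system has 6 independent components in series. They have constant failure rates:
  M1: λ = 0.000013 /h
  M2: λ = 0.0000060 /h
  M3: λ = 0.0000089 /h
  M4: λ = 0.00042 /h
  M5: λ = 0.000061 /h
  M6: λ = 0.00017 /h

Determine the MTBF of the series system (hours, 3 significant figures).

Series of exponential components: λ_sys = Σ λ_i
λ_sys = 0.000013 + 0.0000060 + 0.0000089 + 0.00042 + 0.000061 + 0.00017 = 6.7890e-04 /h
MTBF = 1 / λ_sys = 1470 h

1470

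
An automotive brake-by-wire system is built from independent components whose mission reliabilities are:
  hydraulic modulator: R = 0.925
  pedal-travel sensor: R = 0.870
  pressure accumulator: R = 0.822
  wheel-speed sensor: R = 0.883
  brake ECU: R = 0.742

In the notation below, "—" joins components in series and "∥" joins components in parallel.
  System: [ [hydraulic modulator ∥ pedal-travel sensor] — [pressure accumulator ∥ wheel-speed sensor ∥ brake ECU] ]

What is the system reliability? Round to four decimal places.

0.9849

Parallel (hydraulic modulator and pedal-travel sensor): 1 − (1 − 0.925000)(1 − 0.870000) = 0.990250
Parallel (pressure accumulator, wheel-speed sensor, and brake ECU): 1 − (1 − 0.822000)(1 − 0.883000)(1 − 0.742000) = 0.994627
Series ([0.990250] and [0.994627]): 0.990250 × 0.994627 = 0.9849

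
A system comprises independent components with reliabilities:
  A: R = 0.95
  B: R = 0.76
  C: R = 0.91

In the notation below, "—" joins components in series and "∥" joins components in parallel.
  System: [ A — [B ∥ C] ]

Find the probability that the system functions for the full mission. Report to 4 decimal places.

Parallel (B and C): 1 − (1 − 0.760000)(1 − 0.910000) = 0.978400
Series (A and [0.978400]): 0.950000 × 0.978400 = 0.9295

0.9295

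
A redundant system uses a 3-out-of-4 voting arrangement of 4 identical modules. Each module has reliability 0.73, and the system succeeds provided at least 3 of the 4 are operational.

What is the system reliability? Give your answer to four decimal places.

R = Σ_{i=3}^{4} C(4,i) p^i (1−p)^{4−i} with p = 0.73
C(4,3)·0.73^3·0.27^1 = 0.420138
C(4,4)·0.73^4·0.27^0 = 0.283982
Sum = 0.7041

0.7041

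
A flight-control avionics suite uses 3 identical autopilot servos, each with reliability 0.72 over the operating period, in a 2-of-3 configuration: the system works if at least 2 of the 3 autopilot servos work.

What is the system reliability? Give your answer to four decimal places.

R = Σ_{i=2}^{3} C(3,i) p^i (1−p)^{3−i} with p = 0.72
C(3,2)·0.72^2·0.28^1 = 0.435456
C(3,3)·0.72^3·0.28^0 = 0.373248
Sum = 0.8087

0.8087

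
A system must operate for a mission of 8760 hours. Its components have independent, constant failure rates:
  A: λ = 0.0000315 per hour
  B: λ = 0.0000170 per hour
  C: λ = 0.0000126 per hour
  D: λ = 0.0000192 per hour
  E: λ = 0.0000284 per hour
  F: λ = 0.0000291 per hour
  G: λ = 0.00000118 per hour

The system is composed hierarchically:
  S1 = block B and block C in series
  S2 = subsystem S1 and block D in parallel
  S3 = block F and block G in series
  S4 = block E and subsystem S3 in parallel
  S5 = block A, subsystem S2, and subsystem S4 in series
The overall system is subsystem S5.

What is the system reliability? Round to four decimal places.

R(A) = exp(−0.0000315 × 8760) = 0.758858
R(B) = exp(−0.0000170 × 8760) = 0.861638
R(C) = exp(−0.0000126 × 8760) = 0.895497
R(D) = exp(−0.0000192 × 8760) = 0.845192
R(E) = exp(−0.0000284 × 8760) = 0.779748
R(F) = exp(−0.0000291 × 8760) = 0.774982
R(G) = exp(−0.00000118 × 8760) = 0.989716
Series (B and C): 0.861638 × 0.895497 = 0.771594
Parallel ([0.771594] and D): 1 − (1 − 0.771594)(1 − 0.845192) = 0.964641
Series (F and G): 0.774982 × 0.989716 = 0.767012
Parallel (E and [0.767012]): 1 − (1 − 0.779748)(1 − 0.767012) = 0.948684
Series (A, [0.964641], and [0.948684]): 0.758858 × 0.964641 × 0.948684 = 0.6945

0.6945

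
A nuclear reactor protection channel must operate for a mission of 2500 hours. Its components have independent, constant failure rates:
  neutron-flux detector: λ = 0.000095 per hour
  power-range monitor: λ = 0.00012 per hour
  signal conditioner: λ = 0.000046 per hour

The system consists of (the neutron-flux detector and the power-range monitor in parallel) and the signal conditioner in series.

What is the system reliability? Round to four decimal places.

R(neutron-flux detector) = exp(−0.000095 × 2500) = 0.788597
R(power-range monitor) = exp(−0.00012 × 2500) = 0.740818
R(signal conditioner) = exp(−0.000046 × 2500) = 0.891366
Parallel (neutron-flux detector and power-range monitor): 1 − (1 − 0.788597)(1 − 0.740818) = 0.945208
Series ([0.945208] and signal conditioner): 0.945208 × 0.891366 = 0.8425

0.8425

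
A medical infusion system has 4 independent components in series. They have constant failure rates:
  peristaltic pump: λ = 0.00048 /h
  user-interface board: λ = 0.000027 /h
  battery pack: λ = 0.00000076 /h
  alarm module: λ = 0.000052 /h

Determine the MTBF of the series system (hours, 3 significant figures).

1790

Series of exponential components: λ_sys = Σ λ_i
λ_sys = 0.00048 + 0.000027 + 0.00000076 + 0.000052 = 5.5976e-04 /h
MTBF = 1 / λ_sys = 1790 h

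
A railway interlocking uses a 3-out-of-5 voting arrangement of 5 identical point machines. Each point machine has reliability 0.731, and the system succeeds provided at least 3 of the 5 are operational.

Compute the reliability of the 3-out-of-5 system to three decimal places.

R = Σ_{i=3}^{5} C(5,i) p^i (1−p)^{5−i} with p = 0.731
C(5,3)·0.731^3·0.269^2 = 0.28266
C(5,4)·0.731^4·0.269^1 = 0.38405
C(5,5)·0.731^5·0.269^0 = 0.20873
Sum = 0.875

0.875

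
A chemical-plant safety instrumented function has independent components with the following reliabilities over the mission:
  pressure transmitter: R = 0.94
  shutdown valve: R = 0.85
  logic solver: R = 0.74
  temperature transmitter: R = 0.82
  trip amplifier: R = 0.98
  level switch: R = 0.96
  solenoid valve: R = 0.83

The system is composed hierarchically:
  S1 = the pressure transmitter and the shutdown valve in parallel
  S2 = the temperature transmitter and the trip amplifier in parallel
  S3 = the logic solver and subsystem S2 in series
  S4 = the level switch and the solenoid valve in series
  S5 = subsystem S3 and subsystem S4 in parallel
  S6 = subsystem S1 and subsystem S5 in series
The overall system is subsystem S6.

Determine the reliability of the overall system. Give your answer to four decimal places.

Parallel (pressure transmitter and shutdown valve): 1 − (1 − 0.940000)(1 − 0.850000) = 0.991000
Parallel (temperature transmitter and trip amplifier): 1 − (1 − 0.820000)(1 − 0.980000) = 0.996400
Series (logic solver and [0.996400]): 0.740000 × 0.996400 = 0.737336
Series (level switch and solenoid valve): 0.960000 × 0.830000 = 0.796800
Parallel ([0.737336] and [0.796800]): 1 − (1 − 0.737336)(1 − 0.796800) = 0.946627
Series ([0.991000] and [0.946627]): 0.991000 × 0.946627 = 0.9381

0.9381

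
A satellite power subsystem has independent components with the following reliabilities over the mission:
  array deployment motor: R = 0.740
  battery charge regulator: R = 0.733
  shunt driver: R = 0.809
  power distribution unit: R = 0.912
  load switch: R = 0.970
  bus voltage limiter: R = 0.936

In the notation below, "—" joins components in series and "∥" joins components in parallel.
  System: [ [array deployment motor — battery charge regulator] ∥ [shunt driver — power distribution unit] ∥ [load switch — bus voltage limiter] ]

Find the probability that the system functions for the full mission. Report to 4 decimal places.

Series (array deployment motor and battery charge regulator): 0.740000 × 0.733000 = 0.542420
Series (shunt driver and power distribution unit): 0.809000 × 0.912000 = 0.737808
Series (load switch and bus voltage limiter): 0.970000 × 0.936000 = 0.907920
Parallel ([0.542420], [0.737808], and [0.907920]): 1 − (1 − 0.542420)(1 − 0.737808)(1 − 0.907920) = 0.9890

0.9890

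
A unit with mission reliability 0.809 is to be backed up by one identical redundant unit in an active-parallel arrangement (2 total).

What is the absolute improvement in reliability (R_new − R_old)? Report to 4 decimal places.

R_before = 0.809
R_after = 1 − (1 − 0.809)^2 = 0.9635
ΔR = 0.9635 − 0.809 = 0.1545

0.1545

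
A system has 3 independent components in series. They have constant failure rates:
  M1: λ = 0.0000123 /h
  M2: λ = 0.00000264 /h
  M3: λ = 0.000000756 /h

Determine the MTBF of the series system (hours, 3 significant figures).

63700

Series of exponential components: λ_sys = Σ λ_i
λ_sys = 0.0000123 + 0.00000264 + 0.000000756 = 1.5696e-05 /h
MTBF = 1 / λ_sys = 63700 h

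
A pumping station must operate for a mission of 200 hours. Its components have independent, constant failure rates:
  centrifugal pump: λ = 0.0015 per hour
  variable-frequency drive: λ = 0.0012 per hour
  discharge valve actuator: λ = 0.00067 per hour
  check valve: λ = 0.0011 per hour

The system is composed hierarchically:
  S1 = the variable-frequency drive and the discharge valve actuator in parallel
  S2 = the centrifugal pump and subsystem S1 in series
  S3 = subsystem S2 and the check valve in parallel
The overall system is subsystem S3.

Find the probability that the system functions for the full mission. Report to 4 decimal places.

0.9449

R(centrifugal pump) = exp(−0.0015 × 200) = 0.740818
R(variable-frequency drive) = exp(−0.0012 × 200) = 0.786628
R(discharge valve actuator) = exp(−0.00067 × 200) = 0.874590
R(check valve) = exp(−0.0011 × 200) = 0.802519
Parallel (variable-frequency drive and discharge valve actuator): 1 − (1 − 0.786628)(1 − 0.874590) = 0.973241
Series (centrifugal pump and [0.973241]): 0.740818 × 0.973241 = 0.720994
Parallel ([0.720994] and check valve): 1 − (1 − 0.720994)(1 − 0.802519) = 0.9449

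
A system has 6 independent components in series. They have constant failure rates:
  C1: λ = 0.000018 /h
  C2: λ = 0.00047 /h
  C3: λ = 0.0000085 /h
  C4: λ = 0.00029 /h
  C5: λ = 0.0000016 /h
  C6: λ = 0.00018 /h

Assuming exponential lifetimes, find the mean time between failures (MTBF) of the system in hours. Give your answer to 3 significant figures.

Series of exponential components: λ_sys = Σ λ_i
λ_sys = 0.000018 + 0.00047 + 0.0000085 + 0.00029 + 0.0000016 + 0.00018 = 9.6810e-04 /h
MTBF = 1 / λ_sys = 1030 h

1030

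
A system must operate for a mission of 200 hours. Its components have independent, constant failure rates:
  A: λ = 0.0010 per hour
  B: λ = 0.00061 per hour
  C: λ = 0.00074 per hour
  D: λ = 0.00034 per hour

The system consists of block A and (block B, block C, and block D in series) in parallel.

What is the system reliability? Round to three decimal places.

0.948

R(A) = exp(−0.0010 × 200) = 0.81873
R(B) = exp(−0.00061 × 200) = 0.88515
R(C) = exp(−0.00074 × 200) = 0.86243
R(D) = exp(−0.00034 × 200) = 0.93426
Series (B, C, and D): 0.88515 × 0.86243 × 0.93426 = 0.71320
Parallel (A and [0.71320]): 1 − (1 − 0.81873)(1 − 0.71320) = 0.948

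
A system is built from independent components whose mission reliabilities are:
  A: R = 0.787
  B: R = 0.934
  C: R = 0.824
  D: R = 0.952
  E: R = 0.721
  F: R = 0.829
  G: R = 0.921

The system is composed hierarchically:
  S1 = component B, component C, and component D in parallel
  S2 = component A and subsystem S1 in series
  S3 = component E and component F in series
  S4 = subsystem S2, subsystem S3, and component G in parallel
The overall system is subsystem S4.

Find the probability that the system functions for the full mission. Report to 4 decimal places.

Parallel (B, C, and D): 1 − (1 − 0.934000)(1 − 0.824000)(1 − 0.952000) = 0.999442
Series (A and [0.999442]): 0.787000 × 0.999442 = 0.786561
Series (E and F): 0.721000 × 0.829000 = 0.597709
Parallel ([0.786561], [0.597709], and G): 1 − (1 − 0.786561)(1 − 0.597709)(1 − 0.921000) = 0.9932

0.9932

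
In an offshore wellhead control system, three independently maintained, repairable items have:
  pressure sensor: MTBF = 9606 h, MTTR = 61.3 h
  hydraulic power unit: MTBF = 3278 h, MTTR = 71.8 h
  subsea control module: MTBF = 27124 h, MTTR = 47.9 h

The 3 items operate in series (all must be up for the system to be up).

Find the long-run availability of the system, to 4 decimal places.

0.9706

A(pressure sensor) = MTBF/(MTBF+MTTR) = 9606/(9606+61.3) = 0.993659
A(hydraulic power unit) = MTBF/(MTBF+MTTR) = 3278/(3278+71.8) = 0.978566
A(subsea control module) = MTBF/(MTBF+MTTR) = 27124/(27124+47.9) = 0.998237
Series availability: 0.993659 × 0.978566 × 0.998237 = 0.9706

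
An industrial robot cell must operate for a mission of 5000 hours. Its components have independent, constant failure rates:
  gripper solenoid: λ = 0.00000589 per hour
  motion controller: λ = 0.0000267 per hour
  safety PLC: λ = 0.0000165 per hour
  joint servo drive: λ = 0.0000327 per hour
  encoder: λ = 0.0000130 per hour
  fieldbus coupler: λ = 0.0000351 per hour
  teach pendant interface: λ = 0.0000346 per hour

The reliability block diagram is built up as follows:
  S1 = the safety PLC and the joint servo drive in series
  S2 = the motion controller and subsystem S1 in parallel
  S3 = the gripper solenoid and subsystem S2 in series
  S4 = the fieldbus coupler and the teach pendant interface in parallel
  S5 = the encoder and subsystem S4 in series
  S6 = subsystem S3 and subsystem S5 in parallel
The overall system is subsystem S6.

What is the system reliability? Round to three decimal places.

0.995

R(gripper solenoid) = exp(−0.00000589 × 5000) = 0.97098
R(motion controller) = exp(−0.0000267 × 5000) = 0.87503
R(safety PLC) = exp(−0.0000165 × 5000) = 0.92081
R(joint servo drive) = exp(−0.0000327 × 5000) = 0.84917
R(encoder) = exp(−0.0000130 × 5000) = 0.93707
R(fieldbus coupler) = exp(−0.0000351 × 5000) = 0.83904
R(teach pendant interface) = exp(−0.0000346 × 5000) = 0.84114
Series (safety PLC and joint servo drive): 0.92081 × 0.84917 = 0.78192
Parallel (motion controller and [0.78192]): 1 − (1 − 0.87503)(1 − 0.78192) = 0.97275
Series (gripper solenoid and [0.97275]): 0.97098 × 0.97275 = 0.94452
Parallel (fieldbus coupler and teach pendant interface): 1 − (1 − 0.83904)(1 − 0.84114) = 0.97443
Series (encoder and [0.97443]): 0.93707 × 0.97443 = 0.91311
Parallel ([0.94452] and [0.91311]): 1 − (1 − 0.94452)(1 − 0.91311) = 0.995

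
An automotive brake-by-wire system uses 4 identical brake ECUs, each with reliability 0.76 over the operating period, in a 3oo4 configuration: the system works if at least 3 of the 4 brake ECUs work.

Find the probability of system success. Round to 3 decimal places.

R = Σ_{i=3}^{4} C(4,i) p^i (1−p)^{4−i} with p = 0.76
C(4,3)·0.76^3·0.24^1 = 0.42142
C(4,4)·0.76^4·0.24^0 = 0.33362
Sum = 0.755

0.755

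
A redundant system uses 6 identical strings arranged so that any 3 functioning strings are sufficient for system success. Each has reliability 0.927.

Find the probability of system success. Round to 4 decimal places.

R = Σ_{i=3}^{6} C(6,i) p^i (1−p)^{6−i} with p = 0.927
C(6,3)·0.927^3·0.073^3 = 0.006198
C(6,4)·0.927^4·0.073^2 = 0.059028
C(6,5)·0.927^5·0.073^1 = 0.299828
C(6,6)·0.927^6·0.073^0 = 0.634568
Sum = 0.9996

0.9996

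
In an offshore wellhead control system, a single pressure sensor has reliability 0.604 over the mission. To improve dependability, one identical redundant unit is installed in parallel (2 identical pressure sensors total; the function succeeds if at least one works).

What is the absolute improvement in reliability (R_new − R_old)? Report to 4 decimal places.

0.2392

R_before = 0.604
R_after = 1 − (1 − 0.604)^2 = 0.8432
ΔR = 0.8432 − 0.604 = 0.2392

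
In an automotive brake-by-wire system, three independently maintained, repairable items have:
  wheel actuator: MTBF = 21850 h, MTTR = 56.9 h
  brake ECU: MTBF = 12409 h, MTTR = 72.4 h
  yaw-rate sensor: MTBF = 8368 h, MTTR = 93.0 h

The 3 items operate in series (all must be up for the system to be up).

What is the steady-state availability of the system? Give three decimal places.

0.981

A(wheel actuator) = MTBF/(MTBF+MTTR) = 21850/(21850+56.9) = 0.997403
A(brake ECU) = MTBF/(MTBF+MTTR) = 12409/(12409+72.4) = 0.994199
A(yaw-rate sensor) = MTBF/(MTBF+MTTR) = 8368/(8368+93.0) = 0.989008
Series availability: 0.997403 × 0.994199 × 0.989008 = 0.981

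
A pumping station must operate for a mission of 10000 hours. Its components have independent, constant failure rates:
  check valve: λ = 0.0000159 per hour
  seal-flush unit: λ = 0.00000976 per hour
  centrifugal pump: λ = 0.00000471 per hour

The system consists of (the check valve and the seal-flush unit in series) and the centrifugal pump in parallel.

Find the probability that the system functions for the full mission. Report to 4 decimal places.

0.9896

R(check valve) = exp(−0.0000159 × 10000) = 0.852996
R(seal-flush unit) = exp(−0.00000976 × 10000) = 0.907012
R(centrifugal pump) = exp(−0.00000471 × 10000) = 0.953992
Series (check valve and seal-flush unit): 0.852996 × 0.907012 = 0.773678
Parallel ([0.773678] and centrifugal pump): 1 − (1 − 0.773678)(1 − 0.953992) = 0.9896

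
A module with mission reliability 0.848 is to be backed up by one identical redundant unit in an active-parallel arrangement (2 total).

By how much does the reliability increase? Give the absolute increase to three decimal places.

R_before = 0.848
R_after = 1 − (1 − 0.848)^2 = 0.977
ΔR = 0.977 − 0.848 = 0.129

0.129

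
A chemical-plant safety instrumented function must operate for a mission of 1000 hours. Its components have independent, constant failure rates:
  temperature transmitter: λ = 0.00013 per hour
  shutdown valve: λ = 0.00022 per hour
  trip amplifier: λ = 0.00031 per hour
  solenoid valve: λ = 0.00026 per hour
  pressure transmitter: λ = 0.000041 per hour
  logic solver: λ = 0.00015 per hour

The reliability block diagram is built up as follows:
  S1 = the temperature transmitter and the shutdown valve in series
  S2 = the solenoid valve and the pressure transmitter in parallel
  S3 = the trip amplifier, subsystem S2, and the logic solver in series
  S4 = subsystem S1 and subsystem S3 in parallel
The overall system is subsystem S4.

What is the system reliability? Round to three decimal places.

0.889

R(temperature transmitter) = exp(−0.00013 × 1000) = 0.87810
R(shutdown valve) = exp(−0.00022 × 1000) = 0.80252
R(trip amplifier) = exp(−0.00031 × 1000) = 0.73345
R(solenoid valve) = exp(−0.00026 × 1000) = 0.77105
R(pressure transmitter) = exp(−0.000041 × 1000) = 0.95983
R(logic solver) = exp(−0.00015 × 1000) = 0.86071
Series (temperature transmitter and shutdown valve): 0.87810 × 0.80252 = 0.70469
Parallel (solenoid valve and pressure transmitter): 1 − (1 − 0.77105)(1 − 0.95983) = 0.99080
Series (trip amplifier, [0.99080], and logic solver): 0.73345 × 0.99080 × 0.86071 = 0.62548
Parallel ([0.70469] and [0.62548]): 1 − (1 − 0.70469)(1 − 0.62548) = 0.889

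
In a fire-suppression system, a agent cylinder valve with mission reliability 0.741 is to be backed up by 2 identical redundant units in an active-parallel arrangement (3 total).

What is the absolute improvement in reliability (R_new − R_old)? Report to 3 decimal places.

0.242

R_before = 0.741
R_after = 1 − (1 − 0.741)^3 = 0.983
ΔR = 0.983 − 0.741 = 0.242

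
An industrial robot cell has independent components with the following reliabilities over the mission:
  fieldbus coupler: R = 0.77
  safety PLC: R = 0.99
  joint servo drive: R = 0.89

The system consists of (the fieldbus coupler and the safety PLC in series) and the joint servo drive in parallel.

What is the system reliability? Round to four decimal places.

0.9739

Series (fieldbus coupler and safety PLC): 0.770000 × 0.990000 = 0.762300
Parallel ([0.762300] and joint servo drive): 1 − (1 − 0.762300)(1 − 0.890000) = 0.9739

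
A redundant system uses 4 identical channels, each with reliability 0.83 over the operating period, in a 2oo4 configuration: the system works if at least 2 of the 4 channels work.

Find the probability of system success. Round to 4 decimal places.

0.9829

R = Σ_{i=2}^{4} C(4,i) p^i (1−p)^{4−i} with p = 0.83
C(4,2)·0.83^2·0.17^2 = 0.119455
C(4,3)·0.83^3·0.17^1 = 0.388815
C(4,4)·0.83^4·0.17^0 = 0.474583
Sum = 0.9829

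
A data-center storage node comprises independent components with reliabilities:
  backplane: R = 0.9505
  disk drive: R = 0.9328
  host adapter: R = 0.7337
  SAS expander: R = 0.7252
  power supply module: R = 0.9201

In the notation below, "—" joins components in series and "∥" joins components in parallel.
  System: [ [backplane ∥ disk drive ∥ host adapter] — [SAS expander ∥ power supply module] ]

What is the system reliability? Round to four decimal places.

0.9772

Parallel (backplane, disk drive, and host adapter): 1 − (1 − 0.950500)(1 − 0.932800)(1 − 0.733700) = 0.999114
Parallel (SAS expander and power supply module): 1 − (1 − 0.725200)(1 − 0.920100) = 0.978043
Series ([0.999114] and [0.978043]): 0.999114 × 0.978043 = 0.9772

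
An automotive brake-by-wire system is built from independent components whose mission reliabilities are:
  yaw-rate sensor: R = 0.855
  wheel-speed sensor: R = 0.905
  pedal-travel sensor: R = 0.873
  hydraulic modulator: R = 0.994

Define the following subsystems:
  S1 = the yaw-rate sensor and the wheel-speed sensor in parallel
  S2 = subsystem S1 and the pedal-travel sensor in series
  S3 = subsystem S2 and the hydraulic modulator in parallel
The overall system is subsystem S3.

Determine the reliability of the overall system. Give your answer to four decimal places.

0.9992

Parallel (yaw-rate sensor and wheel-speed sensor): 1 − (1 − 0.855000)(1 − 0.905000) = 0.986225
Series ([0.986225] and pedal-travel sensor): 0.986225 × 0.873000 = 0.860974
Parallel ([0.860974] and hydraulic modulator): 1 − (1 − 0.860974)(1 − 0.994000) = 0.9992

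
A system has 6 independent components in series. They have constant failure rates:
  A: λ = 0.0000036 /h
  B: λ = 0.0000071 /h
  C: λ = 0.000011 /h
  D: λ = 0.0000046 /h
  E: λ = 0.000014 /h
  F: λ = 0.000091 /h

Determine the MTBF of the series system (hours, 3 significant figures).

Series of exponential components: λ_sys = Σ λ_i
λ_sys = 0.0000036 + 0.0000071 + 0.000011 + 0.0000046 + 0.000014 + 0.000091 = 1.3130e-04 /h
MTBF = 1 / λ_sys = 7620 h

7620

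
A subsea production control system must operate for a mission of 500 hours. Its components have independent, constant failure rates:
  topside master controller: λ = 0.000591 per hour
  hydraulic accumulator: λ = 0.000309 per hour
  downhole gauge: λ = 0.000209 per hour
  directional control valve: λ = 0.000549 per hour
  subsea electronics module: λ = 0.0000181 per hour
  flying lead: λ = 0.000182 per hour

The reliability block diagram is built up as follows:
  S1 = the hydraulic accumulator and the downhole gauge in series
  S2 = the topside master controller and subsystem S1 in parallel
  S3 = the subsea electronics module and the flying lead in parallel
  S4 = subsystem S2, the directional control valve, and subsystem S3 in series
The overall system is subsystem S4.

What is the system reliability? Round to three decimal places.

0.715

R(topside master controller) = exp(−0.000591 × 500) = 0.74416
R(hydraulic accumulator) = exp(−0.000309 × 500) = 0.85684
R(downhole gauge) = exp(−0.000209 × 500) = 0.90077
R(directional control valve) = exp(−0.000549 × 500) = 0.75995
R(subsea electronics module) = exp(−0.0000181 × 500) = 0.99099
R(flying lead) = exp(−0.000182 × 500) = 0.91302
Series (hydraulic accumulator and downhole gauge): 0.85684 × 0.90077 = 0.77182
Parallel (topside master controller and [0.77182]): 1 − (1 − 0.74416)(1 − 0.77182) = 0.94162
Parallel (subsea electronics module and flying lead): 1 − (1 − 0.99099)(1 − 0.91302) = 0.99922
Series ([0.94162], directional control valve, and [0.99922]): 0.94162 × 0.75995 × 0.99922 = 0.715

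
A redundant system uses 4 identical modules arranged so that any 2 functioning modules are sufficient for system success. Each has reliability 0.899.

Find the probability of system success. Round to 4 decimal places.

0.9962

R = Σ_{i=2}^{4} C(4,i) p^i (1−p)^{4−i} with p = 0.899
C(4,2)·0.899^2·0.101^2 = 0.049467
C(4,3)·0.899^3·0.101^1 = 0.293535
C(4,4)·0.899^4·0.101^0 = 0.653189
Sum = 0.9962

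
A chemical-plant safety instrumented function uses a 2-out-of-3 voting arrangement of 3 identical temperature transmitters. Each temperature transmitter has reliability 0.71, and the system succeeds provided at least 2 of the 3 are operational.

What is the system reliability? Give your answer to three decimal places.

0.796

R = Σ_{i=2}^{3} C(3,i) p^i (1−p)^{3−i} with p = 0.71
C(3,2)·0.71^2·0.29^1 = 0.43857
C(3,3)·0.71^3·0.29^0 = 0.35791
Sum = 0.796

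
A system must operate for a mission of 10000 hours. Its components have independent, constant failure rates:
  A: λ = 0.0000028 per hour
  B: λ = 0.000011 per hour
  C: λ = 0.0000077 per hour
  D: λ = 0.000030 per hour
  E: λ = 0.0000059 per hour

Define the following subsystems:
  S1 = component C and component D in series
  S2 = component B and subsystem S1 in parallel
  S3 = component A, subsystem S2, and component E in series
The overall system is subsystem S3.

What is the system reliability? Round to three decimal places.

R(A) = exp(−0.0000028 × 10000) = 0.97239
R(B) = exp(−0.000011 × 10000) = 0.89583
R(C) = exp(−0.0000077 × 10000) = 0.92589
R(D) = exp(−0.000030 × 10000) = 0.74082
R(E) = exp(−0.0000059 × 10000) = 0.94271
Series (C and D): 0.92589 × 0.74082 = 0.68592
Parallel (B and [0.68592]): 1 − (1 − 0.89583)(1 − 0.68592) = 0.96728
Series (A, [0.96728], and E): 0.97239 × 0.96728 × 0.94271 = 0.887

0.887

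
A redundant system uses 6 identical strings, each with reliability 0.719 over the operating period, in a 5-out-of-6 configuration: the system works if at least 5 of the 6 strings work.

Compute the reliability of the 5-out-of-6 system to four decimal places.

0.4621

R = Σ_{i=5}^{6} C(6,i) p^i (1−p)^{6−i} with p = 0.719
C(6,5)·0.719^5·0.281^1 = 0.323968
C(6,6)·0.719^6·0.281^0 = 0.138157
Sum = 0.4621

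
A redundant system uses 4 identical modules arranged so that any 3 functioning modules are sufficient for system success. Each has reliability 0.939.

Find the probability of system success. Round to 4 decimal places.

R = Σ_{i=3}^{4} C(4,i) p^i (1−p)^{4−i} with p = 0.939
C(4,3)·0.939^3·0.061^1 = 0.202016
C(4,4)·0.939^4·0.061^0 = 0.777432
Sum = 0.9794

0.9794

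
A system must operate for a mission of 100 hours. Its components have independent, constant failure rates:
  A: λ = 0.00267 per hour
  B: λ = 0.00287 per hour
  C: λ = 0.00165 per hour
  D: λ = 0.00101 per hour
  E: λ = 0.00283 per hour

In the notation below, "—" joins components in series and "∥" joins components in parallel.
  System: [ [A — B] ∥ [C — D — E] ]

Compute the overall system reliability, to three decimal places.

R(A) = exp(−0.00267 × 100) = 0.76567
R(B) = exp(−0.00287 × 100) = 0.75051
R(C) = exp(−0.00165 × 100) = 0.84789
R(D) = exp(−0.00101 × 100) = 0.90393
R(E) = exp(−0.00283 × 100) = 0.75352
Series (A and B): 0.76567 × 0.75051 = 0.57464
Series (C, D, and E): 0.84789 × 0.90393 × 0.75352 = 0.57752
Parallel ([0.57464] and [0.57752]): 1 − (1 − 0.57464)(1 − 0.57752) = 0.820

0.820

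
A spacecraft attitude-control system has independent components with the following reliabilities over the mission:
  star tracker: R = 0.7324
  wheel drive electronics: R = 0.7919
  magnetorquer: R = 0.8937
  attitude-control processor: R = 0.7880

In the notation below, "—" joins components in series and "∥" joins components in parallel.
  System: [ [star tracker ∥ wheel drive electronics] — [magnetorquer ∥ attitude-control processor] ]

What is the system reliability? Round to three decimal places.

0.923

Parallel (star tracker and wheel drive electronics): 1 − (1 − 0.73240)(1 − 0.79190) = 0.94431
Parallel (magnetorquer and attitude-control processor): 1 − (1 − 0.89370)(1 − 0.78800) = 0.97746
Series ([0.94431] and [0.97746]): 0.94431 × 0.97746 = 0.923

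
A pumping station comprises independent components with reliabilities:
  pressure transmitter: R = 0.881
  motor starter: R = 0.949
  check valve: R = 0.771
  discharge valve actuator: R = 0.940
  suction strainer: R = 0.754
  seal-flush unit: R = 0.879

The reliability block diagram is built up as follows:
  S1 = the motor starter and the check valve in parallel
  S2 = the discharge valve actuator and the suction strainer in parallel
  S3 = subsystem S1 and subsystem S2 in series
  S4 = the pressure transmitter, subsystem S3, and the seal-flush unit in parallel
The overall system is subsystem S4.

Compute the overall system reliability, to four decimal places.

Parallel (motor starter and check valve): 1 − (1 − 0.949000)(1 − 0.771000) = 0.988321
Parallel (discharge valve actuator and suction strainer): 1 − (1 − 0.940000)(1 − 0.754000) = 0.985240
Series ([0.988321] and [0.985240]): 0.988321 × 0.985240 = 0.973733
Parallel (pressure transmitter, [0.973733], and seal-flush unit): 1 − (1 − 0.881000)(1 − 0.973733)(1 − 0.879000) = 0.9996

0.9996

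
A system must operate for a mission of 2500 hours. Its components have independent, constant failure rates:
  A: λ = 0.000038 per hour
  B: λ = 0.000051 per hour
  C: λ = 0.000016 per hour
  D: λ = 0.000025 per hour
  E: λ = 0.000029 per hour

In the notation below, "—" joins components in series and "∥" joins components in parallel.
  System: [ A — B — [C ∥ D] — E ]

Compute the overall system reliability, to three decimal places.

R(A) = exp(−0.000038 × 2500) = 0.90937
R(B) = exp(−0.000051 × 2500) = 0.88029
R(C) = exp(−0.000016 × 2500) = 0.96079
R(D) = exp(−0.000025 × 2500) = 0.93941
R(E) = exp(−0.000029 × 2500) = 0.93007
Parallel (C and D): 1 − (1 − 0.96079)(1 − 0.93941) = 0.99762
Series (A, B, [0.99762], and E): 0.90937 × 0.88029 × 0.99762 × 0.93007 = 0.743

0.743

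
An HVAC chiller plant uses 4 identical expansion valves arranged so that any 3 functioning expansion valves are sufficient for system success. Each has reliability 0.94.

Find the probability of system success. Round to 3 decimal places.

R = Σ_{i=3}^{4} C(4,i) p^i (1−p)^{4−i} with p = 0.94
C(4,3)·0.94^3·0.06^1 = 0.19934
C(4,4)·0.94^4·0.06^0 = 0.78075
Sum = 0.980

0.980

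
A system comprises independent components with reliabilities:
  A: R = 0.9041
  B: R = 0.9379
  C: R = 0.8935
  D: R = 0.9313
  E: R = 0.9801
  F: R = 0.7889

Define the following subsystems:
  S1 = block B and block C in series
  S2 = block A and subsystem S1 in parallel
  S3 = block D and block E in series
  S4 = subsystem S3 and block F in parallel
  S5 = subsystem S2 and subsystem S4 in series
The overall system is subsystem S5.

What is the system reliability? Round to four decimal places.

0.9663

Series (B and C): 0.937900 × 0.893500 = 0.838014
Parallel (A and [0.838014]): 1 − (1 − 0.904100)(1 − 0.838014) = 0.984466
Series (D and E): 0.931300 × 0.980100 = 0.912767
Parallel ([0.912767] and F): 1 − (1 − 0.912767)(1 − 0.788900) = 0.981585
Series ([0.984466] and [0.981585]): 0.984466 × 0.981585 = 0.9663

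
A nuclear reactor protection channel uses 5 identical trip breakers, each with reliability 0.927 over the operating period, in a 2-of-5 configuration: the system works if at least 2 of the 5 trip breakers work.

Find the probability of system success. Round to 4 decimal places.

0.9999

R = Σ_{i=2}^{5} C(5,i) p^i (1−p)^{5−i} with p = 0.927
C(5,2)·0.927^2·0.073^3 = 0.003343
C(5,3)·0.927^3·0.073^2 = 0.042451
C(5,4)·0.927^4·0.073^1 = 0.269533
C(5,5)·0.927^5·0.073^0 = 0.684540
Sum = 0.9999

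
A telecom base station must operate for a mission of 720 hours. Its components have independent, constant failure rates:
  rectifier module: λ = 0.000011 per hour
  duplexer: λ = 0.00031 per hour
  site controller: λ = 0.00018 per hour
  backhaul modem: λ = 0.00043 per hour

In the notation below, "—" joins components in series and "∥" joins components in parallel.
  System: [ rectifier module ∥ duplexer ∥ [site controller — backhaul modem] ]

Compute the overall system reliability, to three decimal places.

R(rectifier module) = exp(−0.000011 × 720) = 0.99211
R(duplexer) = exp(−0.00031 × 720) = 0.79995
R(site controller) = exp(−0.00018 × 720) = 0.87845
R(backhaul modem) = exp(−0.00043 × 720) = 0.73374
Series (site controller and backhaul modem): 0.87845 × 0.73374 = 0.64455
Parallel (rectifier module, duplexer, and [0.64455]): 1 − (1 − 0.99211)(1 − 0.79995)(1 − 0.64455) = 0.999

0.999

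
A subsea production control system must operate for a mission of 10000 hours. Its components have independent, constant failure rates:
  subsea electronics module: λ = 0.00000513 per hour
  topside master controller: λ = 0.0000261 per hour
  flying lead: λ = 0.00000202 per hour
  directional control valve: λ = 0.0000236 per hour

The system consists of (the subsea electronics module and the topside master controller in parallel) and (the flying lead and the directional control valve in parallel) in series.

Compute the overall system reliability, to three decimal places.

R(subsea electronics module) = exp(−0.00000513 × 10000) = 0.94999
R(topside master controller) = exp(−0.0000261 × 10000) = 0.77028
R(flying lead) = exp(−0.00000202 × 10000) = 0.98000
R(directional control valve) = exp(−0.0000236 × 10000) = 0.78978
Parallel (subsea electronics module and topside master controller): 1 − (1 − 0.94999)(1 − 0.77028) = 0.98851
Parallel (flying lead and directional control valve): 1 − (1 − 0.98000)(1 − 0.78978) = 0.99580
Series ([0.98851] and [0.99580]): 0.98851 × 0.99580 = 0.984

0.984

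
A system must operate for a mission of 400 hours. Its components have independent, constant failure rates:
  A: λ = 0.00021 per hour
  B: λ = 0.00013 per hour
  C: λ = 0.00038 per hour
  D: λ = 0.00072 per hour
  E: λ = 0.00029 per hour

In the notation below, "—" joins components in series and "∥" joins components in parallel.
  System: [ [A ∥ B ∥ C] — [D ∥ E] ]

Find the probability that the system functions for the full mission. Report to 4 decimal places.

R(A) = exp(−0.00021 × 400) = 0.919431
R(B) = exp(−0.00013 × 400) = 0.949329
R(C) = exp(−0.00038 × 400) = 0.858988
R(D) = exp(−0.00072 × 400) = 0.749762
R(E) = exp(−0.00029 × 400) = 0.890475
Parallel (A, B, and C): 1 − (1 − 0.919431)(1 − 0.949329)(1 − 0.858988) = 0.999424
Parallel (D and E): 1 − (1 − 0.749762)(1 − 0.890475) = 0.972593
Series ([0.999424] and [0.972593]): 0.999424 × 0.972593 = 0.9720

0.9720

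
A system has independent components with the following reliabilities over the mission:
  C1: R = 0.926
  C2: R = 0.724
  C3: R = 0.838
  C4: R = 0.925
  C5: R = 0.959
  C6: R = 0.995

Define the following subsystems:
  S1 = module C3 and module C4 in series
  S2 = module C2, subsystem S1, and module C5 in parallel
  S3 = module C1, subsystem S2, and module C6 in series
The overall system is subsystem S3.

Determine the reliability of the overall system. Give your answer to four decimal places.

0.9190

Series (C3 and C4): 0.838000 × 0.925000 = 0.775150
Parallel (C2, [0.775150], and C5): 1 − (1 − 0.724000)(1 − 0.775150)(1 − 0.959000) = 0.997456
Series (C1, [0.997456], and C6): 0.926000 × 0.997456 × 0.995000 = 0.9190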